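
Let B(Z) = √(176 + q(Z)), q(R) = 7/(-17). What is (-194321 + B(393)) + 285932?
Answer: 91611 + √50745/17 ≈ 91624.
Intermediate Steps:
q(R) = -7/17 (q(R) = 7*(-1/17) = -7/17)
B(Z) = √50745/17 (B(Z) = √(176 - 7/17) = √(2985/17) = √50745/17)
(-194321 + B(393)) + 285932 = (-194321 + √50745/17) + 285932 = 91611 + √50745/17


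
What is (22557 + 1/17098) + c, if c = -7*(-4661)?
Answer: 943536033/17098 ≈ 55184.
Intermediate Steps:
c = 32627
(22557 + 1/17098) + c = (22557 + 1/17098) + 32627 = 385679587/17098 + 32627 = 943536033/17098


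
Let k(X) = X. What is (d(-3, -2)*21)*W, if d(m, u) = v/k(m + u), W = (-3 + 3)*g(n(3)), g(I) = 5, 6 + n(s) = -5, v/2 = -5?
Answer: 0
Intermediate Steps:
v = -10 (v = 2*(-5) = -10)
n(s) = -11 (n(s) = -6 - 5 = -11)
W = 0 (W = (-3 + 3)*5 = 0*5 = 0)
d(m, u) = -10/(m + u)
(d(-3, -2)*21)*W = (-10/(-3 - 2)*21)*0 = (-10/(-5)*21)*0 = (-10*(-⅕)*21)*0 = (2*21)*0 = 42*0 = 0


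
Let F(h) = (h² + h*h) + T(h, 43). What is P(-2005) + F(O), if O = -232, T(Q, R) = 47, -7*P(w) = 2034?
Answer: 751831/7 ≈ 1.0740e+5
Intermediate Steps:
P(w) = -2034/7 (P(w) = -⅐*2034 = -2034/7)
F(h) = 47 + 2*h² (F(h) = (h² + h*h) + 47 = (h² + h²) + 47 = 2*h² + 47 = 47 + 2*h²)
P(-2005) + F(O) = -2034/7 + (47 + 2*(-232)²) = -2034/7 + (47 + 2*53824) = -2034/7 + (47 + 107648) = -2034/7 + 107695 = 751831/7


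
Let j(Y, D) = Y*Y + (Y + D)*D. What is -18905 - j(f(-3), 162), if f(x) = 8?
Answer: -46509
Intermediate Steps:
j(Y, D) = Y**2 + D*(D + Y) (j(Y, D) = Y**2 + (D + Y)*D = Y**2 + D*(D + Y))
-18905 - j(f(-3), 162) = -18905 - (162**2 + 8**2 + 162*8) = -18905 - (26244 + 64 + 1296) = -18905 - 1*27604 = -18905 - 27604 = -46509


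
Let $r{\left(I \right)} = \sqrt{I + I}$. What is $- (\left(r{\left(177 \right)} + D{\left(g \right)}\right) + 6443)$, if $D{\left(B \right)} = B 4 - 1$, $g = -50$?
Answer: $-6242 - \sqrt{354} \approx -6260.8$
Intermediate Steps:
$r{\left(I \right)} = \sqrt{2} \sqrt{I}$ ($r{\left(I \right)} = \sqrt{2 I} = \sqrt{2} \sqrt{I}$)
$D{\left(B \right)} = -1 + 4 B$ ($D{\left(B \right)} = 4 B - 1 = -1 + 4 B$)
$- (\left(r{\left(177 \right)} + D{\left(g \right)}\right) + 6443) = - (\left(\sqrt{2} \sqrt{177} + \left(-1 + 4 \left(-50\right)\right)\right) + 6443) = - (\left(\sqrt{354} - 201\right) + 6443) = - (\left(-201 + \sqrt{354}\right) + 6443) = - (6242 + \sqrt{354}) = -6242 - \sqrt{354}$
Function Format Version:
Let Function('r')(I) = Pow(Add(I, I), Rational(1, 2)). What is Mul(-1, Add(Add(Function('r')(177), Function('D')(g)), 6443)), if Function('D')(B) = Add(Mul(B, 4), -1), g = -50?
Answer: Add(-6242, Mul(-1, Pow(354, Rational(1, 2)))) ≈ -6260.8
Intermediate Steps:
Function('r')(I) = Mul(Pow(2, Rational(1, 2)), Pow(I, Rational(1, 2))) (Function('r')(I) = Pow(Mul(2, I), Rational(1, 2)) = Mul(Pow(2, Rational(1, 2)), Pow(I, Rational(1, 2))))
Function('D')(B) = Add(-1, Mul(4, B)) (Function('D')(B) = Add(Mul(4, B), -1) = Add(-1, Mul(4, B)))
Mul(-1, Add(Add(Function('r')(177), Function('D')(g)), 6443)) = Mul(-1, Add(Add(Mul(Pow(2, Rational(1, 2)), Pow(177, Rational(1, 2))), Add(-1, Mul(4, -50))), 6443)) = Mul(-1, Add(Add(Pow(354, Rational(1, 2)), Add(-1, -200)), 6443)) = Mul(-1, Add(Add(Pow(354, Rational(1, 2)), -201), 6443)) = Mul(-1, Add(Add(-201, Pow(354, Rational(1, 2))), 6443)) = Mul(-1, Add(6242, Pow(354, Rational(1, 2)))) = Add(-6242, Mul(-1, Pow(354, Rational(1, 2))))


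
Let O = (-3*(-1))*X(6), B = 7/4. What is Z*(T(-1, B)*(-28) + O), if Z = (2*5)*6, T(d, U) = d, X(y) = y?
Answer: 2760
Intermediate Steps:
B = 7/4 (B = 7*(¼) = 7/4 ≈ 1.7500)
O = 18 (O = -3*(-1)*6 = 3*6 = 18)
Z = 60 (Z = 10*6 = 60)
Z*(T(-1, B)*(-28) + O) = 60*(-1*(-28) + 18) = 60*(28 + 18) = 60*46 = 2760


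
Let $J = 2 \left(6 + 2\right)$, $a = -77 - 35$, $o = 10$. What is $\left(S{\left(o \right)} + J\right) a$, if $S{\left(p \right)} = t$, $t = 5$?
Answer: $-2352$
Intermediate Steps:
$a = -112$
$S{\left(p \right)} = 5$
$J = 16$ ($J = 2 \cdot 8 = 16$)
$\left(S{\left(o \right)} + J\right) a = \left(5 + 16\right) \left(-112\right) = 21 \left(-112\right) = -2352$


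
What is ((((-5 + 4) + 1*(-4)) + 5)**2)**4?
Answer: 0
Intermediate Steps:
((((-5 + 4) + 1*(-4)) + 5)**2)**4 = (((-1 - 4) + 5)**2)**4 = ((-5 + 5)**2)**4 = (0**2)**4 = 0**4 = 0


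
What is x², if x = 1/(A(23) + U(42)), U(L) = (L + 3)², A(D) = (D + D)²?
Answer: 1/17147881 ≈ 5.8316e-8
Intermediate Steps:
A(D) = 4*D² (A(D) = (2*D)² = 4*D²)
U(L) = (3 + L)²
x = 1/4141 (x = 1/(4*23² + (3 + 42)²) = 1/(4*529 + 45²) = 1/(2116 + 2025) = 1/4141 ≈ 0.00024149)
x² = (1/4141)² = 1/17147881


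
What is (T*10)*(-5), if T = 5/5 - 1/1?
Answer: 0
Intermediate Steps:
T = 0 (T = 5*(⅕) - 1*1 = 1 - 1 = 0)
(T*10)*(-5) = (0*10)*(-5) = 0*(-5) = 0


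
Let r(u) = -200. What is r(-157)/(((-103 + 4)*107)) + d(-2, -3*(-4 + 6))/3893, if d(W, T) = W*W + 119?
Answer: 2081539/41238549 ≈ 0.050476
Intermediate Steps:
d(W, T) = 119 + W**2 (d(W, T) = W**2 + 119 = 119 + W**2)
r(-157)/(((-103 + 4)*107)) + d(-2, -3*(-4 + 6))/3893 = -200*1/(107*(-103 + 4)) + (119 + (-2)**2)/3893 = -200/((-99*107)) + (119 + 4)*(1/3893) = -200/(-10593) + 123*(1/3893) = -200*(-1/10593) + 123/3893 = 200/10593 + 123/3893 = 2081539/41238549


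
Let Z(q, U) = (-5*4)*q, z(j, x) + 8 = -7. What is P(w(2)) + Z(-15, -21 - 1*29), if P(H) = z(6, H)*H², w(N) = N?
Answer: 240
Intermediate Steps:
z(j, x) = -15 (z(j, x) = -8 - 7 = -15)
P(H) = -15*H²
Z(q, U) = -20*q
P(w(2)) + Z(-15, -21 - 1*29) = -15*2² - 20*(-15) = -15*4 + 300 = -60 + 300 = 240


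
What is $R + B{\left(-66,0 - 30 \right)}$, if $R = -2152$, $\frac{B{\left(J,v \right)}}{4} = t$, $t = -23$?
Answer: $-2244$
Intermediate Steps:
$B{\left(J,v \right)} = -92$ ($B{\left(J,v \right)} = 4 \left(-23\right) = -92$)
$R + B{\left(-66,0 - 30 \right)} = -2152 - 92 = -2244$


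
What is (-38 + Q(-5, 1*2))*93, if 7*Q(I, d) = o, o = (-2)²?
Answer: -24366/7 ≈ -3480.9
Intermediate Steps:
o = 4
Q(I, d) = 4/7 (Q(I, d) = (⅐)*4 = 4/7)
(-38 + Q(-5, 1*2))*93 = (-38 + 4/7)*93 = -262/7*93 = -24366/7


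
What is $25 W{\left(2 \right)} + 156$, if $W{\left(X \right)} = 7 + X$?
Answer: $381$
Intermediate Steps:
$25 W{\left(2 \right)} + 156 = 25 \left(7 + 2\right) + 156 = 25 \cdot 9 + 156 = 225 + 156 = 381$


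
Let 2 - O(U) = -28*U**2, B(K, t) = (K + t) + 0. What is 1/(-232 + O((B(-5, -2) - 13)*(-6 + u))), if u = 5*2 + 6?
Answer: 1/1119770 ≈ 8.9304e-7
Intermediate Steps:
B(K, t) = K + t
u = 16 (u = 10 + 6 = 16)
O(U) = 2 + 28*U**2 (O(U) = 2 - (-28)*U**2 = 2 + 28*U**2)
1/(-232 + O((B(-5, -2) - 13)*(-6 + u))) = 1/(-232 + (2 + 28*(((-5 - 2) - 13)*(-6 + 16))**2)) = 1/(-232 + (2 + 28*((-7 - 13)*10)**2)) = 1/(-232 + (2 + 28*(-20*10)**2)) = 1/(-232 + (2 + 28*(-200)**2)) = 1/(-232 + (2 + 28*40000)) = 1/(-232 + (2 + 1120000)) = 1/(-232 + 1120002) = 1/1119770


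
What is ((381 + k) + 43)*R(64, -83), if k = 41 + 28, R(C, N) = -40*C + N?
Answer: -1302999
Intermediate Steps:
R(C, N) = N - 40*C
k = 69
((381 + k) + 43)*R(64, -83) = ((381 + 69) + 43)*(-83 - 40*64) = (450 + 43)*(-83 - 2560) = 493*(-2643) = -1302999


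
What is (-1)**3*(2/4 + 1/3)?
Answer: -5/6 ≈ -0.83333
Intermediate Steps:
(-1)**3*(2/4 + 1/3) = -(2*(1/4) + 1*(1/3)) = -(1/2 + 1/3) = -1*5/6 = -5/6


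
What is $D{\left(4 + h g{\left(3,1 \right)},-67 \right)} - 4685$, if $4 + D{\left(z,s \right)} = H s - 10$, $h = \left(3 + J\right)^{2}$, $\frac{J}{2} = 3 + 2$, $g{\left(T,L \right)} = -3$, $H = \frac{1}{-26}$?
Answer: $- \frac{122107}{26} \approx -4696.4$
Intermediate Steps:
$H = - \frac{1}{26} \approx -0.038462$
$J = 10$ ($J = 2 \left(3 + 2\right) = 2 \cdot 5 = 10$)
$h = 169$ ($h = \left(3 + 10\right)^{2} = 13^{2} = 169$)
$D{\left(z,s \right)} = -14 - \frac{s}{26}$ ($D{\left(z,s \right)} = -4 - \left(10 + \frac{s}{26}\right) = -14 - \frac{s}{26}$)
$D{\left(4 + h g{\left(3,1 \right)},-67 \right)} - 4685 = \left(-14 - - \frac{67}{26}\right) - 4685 = \left(-14 + \frac{67}{26}\right) - 4685 = - \frac{297}{26} - 4685 = - \frac{122107}{26}$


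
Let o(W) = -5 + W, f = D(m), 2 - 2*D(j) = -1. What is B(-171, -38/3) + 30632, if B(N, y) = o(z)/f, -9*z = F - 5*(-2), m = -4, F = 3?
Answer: 826948/27 ≈ 30628.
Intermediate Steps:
D(j) = 3/2 (D(j) = 1 - 1/2*(-1) = 1 + 1/2 = 3/2)
f = 3/2 ≈ 1.5000
z = -13/9 (z = -(3 - 5*(-2))/9 = -(3 + 10)/9 = -1/9*13 = -13/9 ≈ -1.4444)
B(N, y) = -116/27 (B(N, y) = (-5 - 13/9)/(3/2) = -58/9*2/3 = -116/27)
B(-171, -38/3) + 30632 = -116/27 + 30632 = 826948/27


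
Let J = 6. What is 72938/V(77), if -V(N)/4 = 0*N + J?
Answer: -36469/12 ≈ -3039.1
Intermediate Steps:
V(N) = -24 (V(N) = -4*(0*N + 6) = -4*(0 + 6) = -4*6 = -24)
72938/V(77) = 72938/(-24) = 72938*(-1/24) = -36469/12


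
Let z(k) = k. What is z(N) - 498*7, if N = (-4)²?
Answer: -3470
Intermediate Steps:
N = 16
z(N) - 498*7 = 16 - 498*7 = 16 - 1*3486 = 16 - 3486 = -3470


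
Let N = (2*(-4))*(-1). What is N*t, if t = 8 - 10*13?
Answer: -976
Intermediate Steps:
N = 8 (N = -8*(-1) = 8)
t = -122 (t = 8 - 130 = -122)
N*t = 8*(-122) = -976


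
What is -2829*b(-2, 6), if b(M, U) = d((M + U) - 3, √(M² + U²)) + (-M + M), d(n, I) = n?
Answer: -2829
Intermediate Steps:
b(M, U) = -3 + M + U (b(M, U) = ((M + U) - 3) + (-M + M) = (-3 + M + U) + 0 = -3 + M + U)
-2829*b(-2, 6) = -2829*(-3 - 2 + 6) = -2829*1 = -2829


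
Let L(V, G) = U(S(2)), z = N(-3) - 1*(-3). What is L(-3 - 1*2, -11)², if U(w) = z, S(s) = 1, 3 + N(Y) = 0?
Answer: 0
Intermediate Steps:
N(Y) = -3 (N(Y) = -3 + 0 = -3)
z = 0 (z = -3 - 1*(-3) = -3 + 3 = 0)
U(w) = 0
L(V, G) = 0
L(-3 - 1*2, -11)² = 0² = 0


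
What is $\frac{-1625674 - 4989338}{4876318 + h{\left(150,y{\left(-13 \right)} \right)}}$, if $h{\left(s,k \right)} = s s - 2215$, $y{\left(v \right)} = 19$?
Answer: $- \frac{2205004}{1632201} \approx -1.3509$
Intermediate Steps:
$h{\left(s,k \right)} = -2215 + s^{2}$ ($h{\left(s,k \right)} = s^{2} - 2215 = -2215 + s^{2}$)
$\frac{-1625674 - 4989338}{4876318 + h{\left(150,y{\left(-13 \right)} \right)}} = \frac{-1625674 - 4989338}{4876318 - \left(2215 - 150^{2}\right)} = - \frac{6615012}{4876318 + \left(-2215 + 22500\right)} = - \frac{6615012}{4876318 + 20285} = - \frac{6615012}{4896603} = \left(-6615012\right) \frac{1}{4896603} = - \frac{2205004}{1632201}$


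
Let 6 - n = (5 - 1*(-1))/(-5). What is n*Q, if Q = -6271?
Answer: -225756/5 ≈ -45151.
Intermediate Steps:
n = 36/5 (n = 6 - (5 - 1*(-1))/(-5) = 6 - (5 + 1)*(-1)/5 = 6 - 6*(-1)/5 = 6 - 1*(-6/5) = 6 + 6/5 = 36/5 ≈ 7.2000)
n*Q = (36/5)*(-6271) = -225756/5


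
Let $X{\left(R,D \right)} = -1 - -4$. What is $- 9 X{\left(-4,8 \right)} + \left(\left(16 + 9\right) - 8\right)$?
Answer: $-10$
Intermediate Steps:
$X{\left(R,D \right)} = 3$ ($X{\left(R,D \right)} = -1 + 4 = 3$)
$- 9 X{\left(-4,8 \right)} + \left(\left(16 + 9\right) - 8\right) = \left(-9\right) 3 + \left(\left(16 + 9\right) - 8\right) = -27 + \left(25 - 8\right) = -27 + 17 = -10$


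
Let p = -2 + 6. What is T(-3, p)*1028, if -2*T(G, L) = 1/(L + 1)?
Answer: -514/5 ≈ -102.80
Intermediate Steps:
p = 4
T(G, L) = -1/(2*(1 + L)) (T(G, L) = -1/(2*(L + 1)) = -1/(2*(1 + L)))
T(-3, p)*1028 = -1/(2 + 2*4)*1028 = -1/(2 + 8)*1028 = -1/10*1028 = -1*⅒*1028 = -⅒*1028 = -514/5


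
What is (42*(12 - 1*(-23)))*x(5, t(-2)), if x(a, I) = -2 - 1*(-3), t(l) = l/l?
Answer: 1470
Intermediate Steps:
t(l) = 1
x(a, I) = 1 (x(a, I) = -2 + 3 = 1)
(42*(12 - 1*(-23)))*x(5, t(-2)) = (42*(12 - 1*(-23)))*1 = (42*(12 + 23))*1 = (42*35)*1 = 1470*1 = 1470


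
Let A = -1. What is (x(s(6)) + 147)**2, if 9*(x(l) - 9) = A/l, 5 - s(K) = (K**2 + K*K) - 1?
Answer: 8586802225/352836 ≈ 24337.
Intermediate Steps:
s(K) = 6 - 2*K**2 (s(K) = 5 - ((K**2 + K*K) - 1) = 5 - ((K**2 + K**2) - 1) = 5 - (2*K**2 - 1) = 5 - (-1 + 2*K**2) = 5 + (1 - 2*K**2) = 6 - 2*K**2)
x(l) = 9 - 1/(9*l) (x(l) = 9 + (-1/l)/9 = 9 - 1/(9*l))
(x(s(6)) + 147)**2 = ((9 - 1/(9*(6 - 2*6**2))) + 147)**2 = ((9 - 1/(9*(6 - 2*36))) + 147)**2 = ((9 - 1/(9*(6 - 72))) + 147)**2 = ((9 - 1/9/(-66)) + 147)**2 = ((9 - 1/9*(-1/66)) + 147)**2 = ((9 + 1/594) + 147)**2 = (5347/594 + 147)**2 = (92665/594)**2 = 8586802225/352836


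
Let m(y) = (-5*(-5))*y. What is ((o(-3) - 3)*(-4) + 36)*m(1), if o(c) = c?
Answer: 1500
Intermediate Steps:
m(y) = 25*y
((o(-3) - 3)*(-4) + 36)*m(1) = ((-3 - 3)*(-4) + 36)*(25*1) = (-6*(-4) + 36)*25 = (24 + 36)*25 = 60*25 = 1500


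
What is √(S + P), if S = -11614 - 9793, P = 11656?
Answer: 7*I*√199 ≈ 98.747*I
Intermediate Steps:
S = -21407
√(S + P) = √(-21407 + 11656) = √(-9751) = 7*I*√199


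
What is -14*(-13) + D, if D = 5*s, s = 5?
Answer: 207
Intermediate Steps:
D = 25 (D = 5*5 = 25)
-14*(-13) + D = -14*(-13) + 25 = 182 + 25 = 207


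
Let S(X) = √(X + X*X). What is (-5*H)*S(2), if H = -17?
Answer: 85*√6 ≈ 208.21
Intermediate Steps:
S(X) = √(X + X²)
(-5*H)*S(2) = (-5*(-17))*√(2*(1 + 2)) = 85*√(2*3) = 85*√6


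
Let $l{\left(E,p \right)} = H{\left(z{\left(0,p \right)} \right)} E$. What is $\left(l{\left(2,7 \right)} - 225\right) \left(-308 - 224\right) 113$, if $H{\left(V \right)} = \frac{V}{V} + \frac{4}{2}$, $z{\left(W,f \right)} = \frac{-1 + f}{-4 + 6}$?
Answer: $13165404$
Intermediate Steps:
$z{\left(W,f \right)} = - \frac{1}{2} + \frac{f}{2}$ ($z{\left(W,f \right)} = \frac{-1 + f}{2} = \left(-1 + f\right) \frac{1}{2} = - \frac{1}{2} + \frac{f}{2}$)
$H{\left(V \right)} = 3$ ($H{\left(V \right)} = 1 + 4 \cdot \frac{1}{2} = 1 + 2 = 3$)
$l{\left(E,p \right)} = 3 E$
$\left(l{\left(2,7 \right)} - 225\right) \left(-308 - 224\right) 113 = \left(3 \cdot 2 - 225\right) \left(-308 - 224\right) 113 = \left(6 - 225\right) \left(-532\right) 113 = \left(-219\right) \left(-532\right) 113 = 116508 \cdot 113 = 13165404$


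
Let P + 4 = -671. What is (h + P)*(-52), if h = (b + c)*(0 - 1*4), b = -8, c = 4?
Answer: 34268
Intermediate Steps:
h = 16 (h = (-8 + 4)*(0 - 1*4) = -4*(0 - 4) = -4*(-4) = 16)
P = -675 (P = -4 - 671 = -675)
(h + P)*(-52) = (16 - 675)*(-52) = -659*(-52) = 34268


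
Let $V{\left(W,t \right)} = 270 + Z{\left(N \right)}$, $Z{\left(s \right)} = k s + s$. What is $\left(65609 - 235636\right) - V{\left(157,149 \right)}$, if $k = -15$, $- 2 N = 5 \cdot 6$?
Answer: $-170507$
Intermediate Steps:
$N = -15$ ($N = - \frac{5 \cdot 6}{2} = \left(- \frac{1}{2}\right) 30 = -15$)
$Z{\left(s \right)} = - 14 s$ ($Z{\left(s \right)} = - 15 s + s = - 14 s$)
$V{\left(W,t \right)} = 480$ ($V{\left(W,t \right)} = 270 - -210 = 270 + 210 = 480$)
$\left(65609 - 235636\right) - V{\left(157,149 \right)} = \left(65609 - 235636\right) - 480 = -170027 - 480 = -170507$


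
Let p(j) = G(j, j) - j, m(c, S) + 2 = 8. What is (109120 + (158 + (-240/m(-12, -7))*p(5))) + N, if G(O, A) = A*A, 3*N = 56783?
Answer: 382217/3 ≈ 1.2741e+5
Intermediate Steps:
N = 56783/3 (N = (⅓)*56783 = 56783/3 ≈ 18928.)
m(c, S) = 6 (m(c, S) = -2 + 8 = 6)
G(O, A) = A²
p(j) = j² - j
(109120 + (158 + (-240/m(-12, -7))*p(5))) + N = (109120 + (158 + (-240/6)*(5*(-1 + 5)))) + 56783/3 = (109120 + (158 + (-240*⅙)*(5*4))) + 56783/3 = (109120 + (158 - 40*20)) + 56783/3 = (109120 + (158 - 800)) + 56783/3 = (109120 - 642) + 56783/3 = 108478 + 56783/3 = 382217/3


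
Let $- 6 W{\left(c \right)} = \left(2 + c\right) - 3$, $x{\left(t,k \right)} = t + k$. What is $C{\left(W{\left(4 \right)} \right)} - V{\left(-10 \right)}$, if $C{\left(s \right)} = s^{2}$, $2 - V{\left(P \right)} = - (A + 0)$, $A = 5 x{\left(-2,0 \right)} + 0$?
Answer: $\frac{33}{4} \approx 8.25$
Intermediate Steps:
$x{\left(t,k \right)} = k + t$
$A = -10$ ($A = 5 \left(0 - 2\right) + 0 = 5 \left(-2\right) + 0 = -10 + 0 = -10$)
$V{\left(P \right)} = -8$ ($V{\left(P \right)} = 2 - - (-10 + 0) = 2 - \left(-1\right) \left(-10\right) = 2 - 10 = -8$)
$W{\left(c \right)} = \frac{1}{6} - \frac{c}{6}$ ($W{\left(c \right)} = - \frac{\left(2 + c\right) - 3}{6} = - \frac{-1 + c}{6} = \frac{1}{6} - \frac{c}{6}$)
$C{\left(W{\left(4 \right)} \right)} - V{\left(-10 \right)} = \left(\frac{1}{6} - \frac{2}{3}\right)^{2} - -8 = \left(\frac{1}{6} - \frac{2}{3}\right)^{2} + 8 = \left(- \frac{1}{2}\right)^{2} + 8 = \frac{1}{4} + 8 = \frac{33}{4}$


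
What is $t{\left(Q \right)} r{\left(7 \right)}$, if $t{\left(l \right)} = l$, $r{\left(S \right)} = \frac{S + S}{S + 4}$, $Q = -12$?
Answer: $- \frac{168}{11} \approx -15.273$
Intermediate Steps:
$r{\left(S \right)} = \frac{2 S}{4 + S}$
$t{\left(Q \right)} r{\left(7 \right)} = - 12 \cdot 2 \cdot 7 \frac{1}{4 + 7} = - 12 \cdot 2 \cdot 7 \cdot \frac{1}{11} = \left(-12\right) \frac{14}{11} = - \frac{168}{11}$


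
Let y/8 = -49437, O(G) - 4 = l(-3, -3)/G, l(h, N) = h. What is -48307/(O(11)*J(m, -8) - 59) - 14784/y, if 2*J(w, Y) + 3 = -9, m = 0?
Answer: 8757112903/14748705 ≈ 593.75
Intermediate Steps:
J(w, Y) = -6 (J(w, Y) = -3/2 + (½)*(-9) = -3/2 - 9/2 = -6)
O(G) = 4 - 3/G
y = -395496 (y = 8*(-49437) = -395496)
-48307/(O(11)*J(m, -8) - 59) - 14784/y = -48307/((4 - 3/11)*(-6) - 59) - 14784/(-395496) = -48307/((4 - 3*1/11)*(-6) - 59) - 14784*(-1/395496) = -48307/((4 - 3/11)*(-6) - 59) + 616/16479 = -48307/((41/11)*(-6) - 59) + 616/16479 = -48307/(-246/11 - 59) + 616/16479 = -48307/(-895/11) + 616/16479 = -48307*(-11/895) + 616/16479 = 531377/895 + 616/16479 = 8757112903/14748705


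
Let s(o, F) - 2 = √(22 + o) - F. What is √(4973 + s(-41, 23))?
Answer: √(4952 + I*√19) ≈ 70.37 + 0.031*I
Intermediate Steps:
s(o, F) = 2 + √(22 + o) - F (s(o, F) = 2 + (√(22 + o) - F) = 2 + √(22 + o) - F)
√(4973 + s(-41, 23)) = √(4973 + (2 + √(22 - 41) - 1*23)) = √(4973 + (2 + √(-19) - 23)) = √(4973 + (2 + I*√19 - 23)) = √(4973 + (-21 + I*√19)) = √(4952 + I*√19)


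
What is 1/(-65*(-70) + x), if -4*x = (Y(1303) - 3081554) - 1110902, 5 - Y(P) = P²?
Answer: 1/1477115 ≈ 6.7700e-7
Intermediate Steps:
Y(P) = 5 - P²
x = 1472565 (x = -(((5 - 1*1303²) - 3081554) - 1110902)/4 = -(((5 - 1*1697809) - 3081554) - 1110902)/4 = -(((5 - 1697809) - 3081554) - 1110902)/4 = -((-1697804 - 3081554) - 1110902)/4 = -(-4779358 - 1110902)/4 = -¼*(-5890260) = 1472565)
1/(-65*(-70) + x) = 1/(-65*(-70) + 1472565) = 1/(4550 + 1472565) = 1/1477115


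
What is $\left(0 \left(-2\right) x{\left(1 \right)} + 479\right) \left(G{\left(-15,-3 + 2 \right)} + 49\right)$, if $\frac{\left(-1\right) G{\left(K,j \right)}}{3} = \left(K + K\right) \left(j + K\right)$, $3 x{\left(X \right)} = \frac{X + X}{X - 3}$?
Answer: $-666289$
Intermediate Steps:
$x{\left(X \right)} = \frac{2 X}{3 \left(-3 + X\right)}$ ($x{\left(X \right)} = \frac{\left(X + X\right) \frac{1}{X - 3}}{3} = \frac{2 X \frac{1}{-3 + X}}{3} = \frac{2 X}{3 \left(-3 + X\right)}$)
$G{\left(K,j \right)} = - 6 K \left(K + j\right)$ ($G{\left(K,j \right)} = - 3 \left(K + K\right) \left(j + K\right) = - 3 \cdot 2 K \left(K + j\right) = - 6 K \left(K + j\right)$)
$\left(0 \left(-2\right) x{\left(1 \right)} + 479\right) \left(G{\left(-15,-3 + 2 \right)} + 49\right) = \left(0 \left(-2\right) \frac{2}{3} \cdot 1 \frac{1}{-3 + 1} + 479\right) \left(\left(-6\right) \left(-15\right) \left(-15 + \left(-3 + 2\right)\right) + 49\right) = \left(0 \cdot \frac{2}{3} \cdot 1 \frac{1}{-2} + 479\right) \left(\left(-6\right) \left(-15\right) \left(-15 - 1\right) + 49\right) = \left(0 \cdot \frac{2}{3} \cdot 1 \left(- \frac{1}{2}\right) + 479\right) \left(\left(-6\right) \left(-15\right) \left(-16\right) + 49\right) = \left(0 \left(- \frac{1}{3}\right) + 479\right) \left(-1440 + 49\right) = \left(0 + 479\right) \left(-1391\right) = 479 \left(-1391\right) = -666289$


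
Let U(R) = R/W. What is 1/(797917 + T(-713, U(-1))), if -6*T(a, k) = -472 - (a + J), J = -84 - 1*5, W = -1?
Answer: 1/797862 ≈ 1.2533e-6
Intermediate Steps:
U(R) = -R (U(R) = R/(-1) = R*(-1) = -R)
J = -89 (J = -84 - 5 = -89)
T(a, k) = 383/6 + a/6 (T(a, k) = -(-472 - (a - 89))/6 = -(-472 - (-89 + a))/6 = -(-472 + (89 - a))/6 = -(-383 - a)/6 = 383/6 + a/6)
1/(797917 + T(-713, U(-1))) = 1/(797917 + (383/6 + (⅙)*(-713))) = 1/(797917 + (383/6 - 713/6)) = 1/(797917 - 55) = 1/797862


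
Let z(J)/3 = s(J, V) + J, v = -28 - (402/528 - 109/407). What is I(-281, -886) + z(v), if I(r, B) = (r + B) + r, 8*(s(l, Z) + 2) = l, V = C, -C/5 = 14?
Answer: -40378717/26048 ≈ -1550.2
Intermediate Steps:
C = -70 (C = -5*14 = -70)
V = -70
s(l, Z) = -2 + l/8
I(r, B) = B + 2*r (I(r, B) = (B + r) + r = B + 2*r)
v = -92775/3256 (v = -28 - (402*(1/528) - 109*1/407) = -28 - (67/88 - 109/407) = -28 - 1*1607/3256 = -28 - 1607/3256 = -92775/3256 ≈ -28.494)
z(J) = -6 + 27*J/8 (z(J) = 3*((-2 + J/8) + J) = 3*(-2 + 9*J/8) = -6 + 27*J/8)
I(-281, -886) + z(v) = (-886 + 2*(-281)) + (-6 + (27/8)*(-92775/3256)) = (-886 - 562) + (-6 - 2504925/26048) = -1448 - 2661213/26048 = -40378717/26048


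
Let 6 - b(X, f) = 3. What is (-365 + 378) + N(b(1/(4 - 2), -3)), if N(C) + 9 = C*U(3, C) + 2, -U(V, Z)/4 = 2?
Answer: -18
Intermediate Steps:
b(X, f) = 3 (b(X, f) = 6 - 1*3 = 6 - 3 = 3)
U(V, Z) = -8 (U(V, Z) = -4*2 = -8)
N(C) = -7 - 8*C (N(C) = -9 + (C*(-8) + 2) = -9 + (-8*C + 2) = -9 + (2 - 8*C) = -7 - 8*C)
(-365 + 378) + N(b(1/(4 - 2), -3)) = (-365 + 378) + (-7 - 8*3) = 13 + (-7 - 24) = 13 - 31 = -18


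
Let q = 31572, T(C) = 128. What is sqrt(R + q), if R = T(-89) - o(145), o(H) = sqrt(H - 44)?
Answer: sqrt(31700 - sqrt(101)) ≈ 178.02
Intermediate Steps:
o(H) = sqrt(-44 + H)
R = 128 - sqrt(101) (R = 128 - sqrt(-44 + 145) = 128 - sqrt(101) ≈ 117.95)
sqrt(R + q) = sqrt((128 - sqrt(101)) + 31572) = sqrt(31700 - sqrt(101))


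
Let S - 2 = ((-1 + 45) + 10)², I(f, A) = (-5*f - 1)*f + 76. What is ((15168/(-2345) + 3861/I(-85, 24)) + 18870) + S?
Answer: 68035150409/3123540 ≈ 21781.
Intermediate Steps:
I(f, A) = 76 + f*(-1 - 5*f) (I(f, A) = (-1 - 5*f)*f + 76 = f*(-1 - 5*f) + 76 = 76 + f*(-1 - 5*f))
S = 2918 (S = 2 + ((-1 + 45) + 10)² = 2 + (44 + 10)² = 2 + 54² = 2 + 2916 = 2918)
((15168/(-2345) + 3861/I(-85, 24)) + 18870) + S = ((15168/(-2345) + 3861/(76 - 1*(-85) - 5*(-85)²)) + 18870) + 2918 = ((15168*(-1/2345) + 3861/(76 + 85 - 5*7225)) + 18870) + 2918 = ((-15168/2345 + 3861/(76 + 85 - 36125)) + 18870) + 2918 = ((-15168/2345 + 3861/(-35964)) + 18870) + 2918 = ((-15168/2345 + 3861*(-1/35964)) + 18870) + 2918 = ((-15168/2345 - 143/1332) + 18870) + 2918 = (-20539111/3123540 + 18870) + 2918 = 58920660689/3123540 + 2918 = 68035150409/3123540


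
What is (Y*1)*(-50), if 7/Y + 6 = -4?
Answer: 35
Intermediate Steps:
Y = -7/10 (Y = 7/(-6 - 4) = 7/(-10) = 7*(-1/10) = -7/10 ≈ -0.70000)
(Y*1)*(-50) = -7/10*1*(-50) = -7/10*(-50) = 35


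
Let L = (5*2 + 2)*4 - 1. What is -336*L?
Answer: -15792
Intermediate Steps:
L = 47 (L = (10 + 2)*4 - 1 = 12*4 - 1 = 48 - 1 = 47)
-336*L = -336*47 = -15792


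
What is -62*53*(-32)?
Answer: 105152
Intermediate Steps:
-62*53*(-32) = -3286*(-32) = 105152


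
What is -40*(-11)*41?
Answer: 18040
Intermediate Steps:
-40*(-11)*41 = 440*41 = 18040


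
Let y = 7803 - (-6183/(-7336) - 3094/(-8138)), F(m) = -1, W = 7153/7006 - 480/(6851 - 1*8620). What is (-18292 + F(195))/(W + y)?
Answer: -23662677222862888/10093560935758945 ≈ -2.3443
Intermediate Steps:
W = 16016537/12393614 (W = 7153*(1/7006) - 480/(6851 - 8620) = 7153/7006 - 480/(-1769) = 7153/7006 - 480*(-1/1769) = 7153/7006 + 480/1769 = 16016537/12393614 ≈ 1.2923)
y = 17914190641/2296168 (y = 7803 - (-6183*(-1/7336) - 3094*(-1/8138)) = 7803 - (6183/7336 + 119/313) = 7803 - 1*2808263/2296168 = 7803 - 2808263/2296168 = 17914190641/2296168 ≈ 7801.8)
(-18292 + F(195))/(W + y) = (-18292 - 1)/(16016537/12393614 + 17914190641/2296168) = -18293/111029170293348395/14228909935576 = -18293*14228909935576/111029170293348395 = -23662677222862888/10093560935758945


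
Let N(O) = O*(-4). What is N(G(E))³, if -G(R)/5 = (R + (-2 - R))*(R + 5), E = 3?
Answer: -32768000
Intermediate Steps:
G(R) = 50 + 10*R (G(R) = -5*(R + (-2 - R))*(R + 5) = -(-10)*(5 + R) = -5*(-10 - 2*R) = 50 + 10*R)
N(O) = -4*O
N(G(E))³ = (-4*(50 + 10*3))³ = (-4*(50 + 30))³ = (-4*80)³ = (-320)³ = -32768000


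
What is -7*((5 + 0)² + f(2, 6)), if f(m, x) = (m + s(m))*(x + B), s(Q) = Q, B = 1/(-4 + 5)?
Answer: -371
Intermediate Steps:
B = 1 (B = 1/1 = 1)
f(m, x) = 2*m*(1 + x) (f(m, x) = (m + m)*(x + 1) = (2*m)*(1 + x) = 2*m*(1 + x))
-7*((5 + 0)² + f(2, 6)) = -7*((5 + 0)² + 2*2*(1 + 6)) = -7*(5² + 2*2*7) = -7*(25 + 28) = -7*53 = -371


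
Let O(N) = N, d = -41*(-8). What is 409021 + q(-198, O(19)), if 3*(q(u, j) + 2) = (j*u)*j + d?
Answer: 1155907/3 ≈ 3.8530e+5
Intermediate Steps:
d = 328
q(u, j) = 322/3 + u*j²/3 (q(u, j) = -2 + ((j*u)*j + 328)/3 = -2 + (u*j² + 328)/3 = -2 + (328 + u*j²)/3 = -2 + (328/3 + u*j²/3) = 322/3 + u*j²/3)
409021 + q(-198, O(19)) = 409021 + (322/3 + (⅓)*(-198)*19²) = 409021 + (322/3 + (⅓)*(-198)*361) = 409021 + (322/3 - 23826) = 409021 - 71156/3 = 1155907/3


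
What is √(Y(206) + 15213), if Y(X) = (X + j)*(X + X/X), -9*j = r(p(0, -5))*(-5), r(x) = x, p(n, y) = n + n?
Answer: √57855 ≈ 240.53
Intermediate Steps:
p(n, y) = 2*n
j = 0 (j = -2*0*(-5)/9 = -0*(-5) = -⅑*0 = 0)
Y(X) = X*(1 + X) (Y(X) = (X + 0)*(X + X/X) = X*(X + 1) = X*(1 + X))
√(Y(206) + 15213) = √(206*(1 + 206) + 15213) = √(206*207 + 15213) = √(42642 + 15213) = √57855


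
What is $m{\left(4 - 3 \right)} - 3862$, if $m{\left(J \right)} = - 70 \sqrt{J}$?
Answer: $-3932$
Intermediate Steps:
$m{\left(4 - 3 \right)} - 3862 = - 70 \sqrt{4 - 3} - 3862 = - 70 \sqrt{1} - 3862 = \left(-70\right) 1 - 3862 = -70 - 3862 = -3932$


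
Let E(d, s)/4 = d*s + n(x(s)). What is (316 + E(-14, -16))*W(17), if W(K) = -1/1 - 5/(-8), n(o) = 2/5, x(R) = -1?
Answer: -4551/10 ≈ -455.10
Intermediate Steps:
n(o) = ⅖ (n(o) = 2*(⅕) = ⅖)
W(K) = -3/8 (W(K) = -1*1 - 5*(-⅛) = -1 + 5/8 = -3/8)
E(d, s) = 8/5 + 4*d*s (E(d, s) = 4*(d*s + ⅖) = 4*(⅖ + d*s) = 8/5 + 4*d*s)
(316 + E(-14, -16))*W(17) = (316 + (8/5 + 4*(-14)*(-16)))*(-3/8) = (316 + (8/5 + 896))*(-3/8) = (316 + 4488/5)*(-3/8) = (6068/5)*(-3/8) = -4551/10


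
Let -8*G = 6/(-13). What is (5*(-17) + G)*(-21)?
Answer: 92757/52 ≈ 1783.8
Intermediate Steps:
G = 3/52 (G = -3/(4*(-13)) = -3*(-1)/(4*13) = -⅛*(-6/13) = 3/52 ≈ 0.057692)
(5*(-17) + G)*(-21) = (5*(-17) + 3/52)*(-21) = (-85 + 3/52)*(-21) = -4417/52*(-21) = 92757/52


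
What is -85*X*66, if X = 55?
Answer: -308550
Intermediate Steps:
-85*X*66 = -85*55*66 = -4675*66 = -308550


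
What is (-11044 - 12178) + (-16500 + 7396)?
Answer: -32326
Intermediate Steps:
(-11044 - 12178) + (-16500 + 7396) = -23222 - 9104 = -32326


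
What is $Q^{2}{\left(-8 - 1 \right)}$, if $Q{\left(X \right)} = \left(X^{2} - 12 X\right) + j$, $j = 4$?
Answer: $37249$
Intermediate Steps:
$Q{\left(X \right)} = 4 + X^{2} - 12 X$ ($Q{\left(X \right)} = \left(X^{2} - 12 X\right) + 4 = 4 + X^{2} - 12 X$)
$Q^{2}{\left(-8 - 1 \right)} = \left(4 + \left(-8 - 1\right)^{2} - 12 \left(-8 - 1\right)\right)^{2} = \left(4 + \left(-9\right)^{2} - -108\right)^{2} = \left(4 + 81 + 108\right)^{2} = 193^{2} = 37249$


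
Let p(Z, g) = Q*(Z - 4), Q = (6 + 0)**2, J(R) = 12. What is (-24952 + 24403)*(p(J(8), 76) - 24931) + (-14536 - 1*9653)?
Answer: 13504818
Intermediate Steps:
Q = 36 (Q = 6**2 = 36)
p(Z, g) = -144 + 36*Z (p(Z, g) = 36*(Z - 4) = 36*(-4 + Z) = -144 + 36*Z)
(-24952 + 24403)*(p(J(8), 76) - 24931) + (-14536 - 1*9653) = (-24952 + 24403)*((-144 + 36*12) - 24931) + (-14536 - 1*9653) = -549*((-144 + 432) - 24931) + (-14536 - 9653) = -549*(288 - 24931) - 24189 = -549*(-24643) - 24189 = 13529007 - 24189 = 13504818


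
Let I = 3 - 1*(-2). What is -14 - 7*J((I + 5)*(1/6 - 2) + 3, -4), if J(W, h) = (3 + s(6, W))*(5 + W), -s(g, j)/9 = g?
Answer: -3703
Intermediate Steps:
s(g, j) = -9*g
I = 5 (I = 3 + 2 = 5)
J(W, h) = -255 - 51*W (J(W, h) = (3 - 9*6)*(5 + W) = (3 - 54)*(5 + W) = -51*(5 + W) = -255 - 51*W)
-14 - 7*J((I + 5)*(1/6 - 2) + 3, -4) = -14 - 7*(-255 - 51*((5 + 5)*(1/6 - 2) + 3)) = -14 - 7*(-255 - 51*(10*(1/6 - 2) + 3)) = -14 - 7*(-255 - 51*(10*(-11/6) + 3)) = -14 - 7*(-255 - 51*(-55/3 + 3)) = -14 - 7*(-255 - 51*(-46/3)) = -14 - 7*(-255 + 782) = -14 - 7*527 = -14 - 3689 = -3703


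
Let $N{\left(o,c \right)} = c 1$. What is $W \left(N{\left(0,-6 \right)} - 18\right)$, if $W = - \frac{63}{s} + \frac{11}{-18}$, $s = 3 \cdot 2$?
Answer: $\frac{800}{3} \approx 266.67$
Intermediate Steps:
$s = 6$
$N{\left(o,c \right)} = c$
$W = - \frac{100}{9}$ ($W = - \frac{63}{6} + \frac{11}{-18} = \left(-63\right) \frac{1}{6} + 11 \left(- \frac{1}{18}\right) = - \frac{21}{2} - \frac{11}{18} = - \frac{100}{9} \approx -11.111$)
$W \left(N{\left(0,-6 \right)} - 18\right) = - \frac{100 \left(-6 - 18\right)}{9} = \left(- \frac{100}{9}\right) \left(-24\right) = \frac{800}{3}$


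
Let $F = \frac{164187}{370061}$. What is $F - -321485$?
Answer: $\frac{118969224772}{370061} \approx 3.2149 \cdot 10^{5}$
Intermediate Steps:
$F = \frac{164187}{370061}$ ($F = 164187 \cdot \frac{1}{370061} = \frac{164187}{370061} \approx 0.44368$)
$F - -321485 = \frac{164187}{370061} - -321485 = \frac{164187}{370061} + 321485 = \frac{118969224772}{370061}$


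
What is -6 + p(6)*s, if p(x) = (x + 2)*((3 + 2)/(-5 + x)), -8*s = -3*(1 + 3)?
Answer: 54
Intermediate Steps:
s = 3/2 (s = -(-3)*(1 + 3)/8 = -(-3)*4/8 = -⅛*(-12) = 3/2 ≈ 1.5000)
p(x) = 5*(2 + x)/(-5 + x) (p(x) = (2 + x)*(5/(-5 + x)) = 5*(2 + x)/(-5 + x))
-6 + p(6)*s = -6 + (5*(2 + 6)/(-5 + 6))*(3/2) = -6 + (5*8/1)*(3/2) = -6 + (5*1*8)*(3/2) = -6 + 40*(3/2) = -6 + 60 = 54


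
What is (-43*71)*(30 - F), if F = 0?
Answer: -91590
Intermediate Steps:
(-43*71)*(30 - F) = (-43*71)*(30 - 1*0) = -3053*(30 + 0) = -3053*30 = -91590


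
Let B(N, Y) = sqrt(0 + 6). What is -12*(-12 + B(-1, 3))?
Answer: 144 - 12*sqrt(6) ≈ 114.61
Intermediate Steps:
B(N, Y) = sqrt(6)
-12*(-12 + B(-1, 3)) = -12*(-12 + sqrt(6)) = 144 - 12*sqrt(6)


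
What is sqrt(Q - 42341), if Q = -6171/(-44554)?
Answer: I*sqrt(84049104619622)/44554 ≈ 205.77*I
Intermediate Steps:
Q = 6171/44554 (Q = -6171*(-1/44554) = 6171/44554 ≈ 0.13851)
sqrt(Q - 42341) = sqrt(6171/44554 - 42341) = sqrt(-1886454743/44554) = I*sqrt(84049104619622)/44554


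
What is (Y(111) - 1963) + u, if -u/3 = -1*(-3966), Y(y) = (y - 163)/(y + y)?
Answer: -1538597/111 ≈ -13861.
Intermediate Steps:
Y(y) = (-163 + y)/(2*y) (Y(y) = (-163 + y)/((2*y)) = (-163 + y)*(1/(2*y)) = (-163 + y)/(2*y))
u = -11898 (u = -(-3)*(-3966) = -3*3966 = -11898)
(Y(111) - 1963) + u = ((½)*(-163 + 111)/111 - 1963) - 11898 = ((½)*(1/111)*(-52) - 1963) - 11898 = (-26/111 - 1963) - 11898 = -217919/111 - 11898 = -1538597/111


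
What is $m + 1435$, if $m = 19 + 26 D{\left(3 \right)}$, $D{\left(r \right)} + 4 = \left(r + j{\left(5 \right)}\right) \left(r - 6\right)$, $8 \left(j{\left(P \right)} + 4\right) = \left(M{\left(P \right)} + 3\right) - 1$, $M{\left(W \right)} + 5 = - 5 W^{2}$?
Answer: $2676$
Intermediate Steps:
$M{\left(W \right)} = -5 - 5 W^{2}$
$j{\left(P \right)} = - \frac{35}{8} - \frac{5 P^{2}}{8}$ ($j{\left(P \right)} = -4 + \frac{\left(\left(-5 - 5 P^{2}\right) + 3\right) - 1}{8} = -4 + \frac{\left(-2 - 5 P^{2}\right) - 1}{8} = -4 + \frac{-3 - 5 P^{2}}{8} = -4 - \left(\frac{3}{8} + \frac{5 P^{2}}{8}\right) = - \frac{35}{8} - \frac{5 P^{2}}{8}$)
$D{\left(r \right)} = -4 + \left(-20 + r\right) \left(-6 + r\right)$ ($D{\left(r \right)} = -4 + \left(r - \left(\frac{35}{8} + \frac{5 \cdot 5^{2}}{8}\right)\right) \left(r - 6\right) = -4 + \left(r - 20\right) \left(-6 + r\right) = -4 + \left(-20 + r\right) \left(-6 + r\right)$)
$m = 1241$ ($m = 19 + 26 \left(116 + 3^{2} - 78\right) = 19 + 26 \left(116 + 9 - 78\right) = 19 + 26 \cdot 47 = 19 + 1222 = 1241$)
$m + 1435 = 1241 + 1435 = 2676$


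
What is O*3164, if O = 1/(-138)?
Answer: -1582/69 ≈ -22.928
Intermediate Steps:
O = -1/138 ≈ -0.0072464
O*3164 = -1/138*3164 = -1582/69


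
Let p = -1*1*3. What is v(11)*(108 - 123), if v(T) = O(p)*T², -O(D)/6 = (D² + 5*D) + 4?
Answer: -21780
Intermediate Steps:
p = -3 (p = -1*3 = -3)
O(D) = -24 - 30*D - 6*D² (O(D) = -6*((D² + 5*D) + 4) = -6*(4 + D² + 5*D) = -24 - 30*D - 6*D²)
v(T) = 12*T² (v(T) = (-24 - 30*(-3) - 6*(-3)²)*T² = (-24 + 90 - 6*9)*T² = (-24 + 90 - 54)*T² = 12*T²)
v(11)*(108 - 123) = (12*11²)*(108 - 123) = (12*121)*(-15) = 1452*(-15) = -21780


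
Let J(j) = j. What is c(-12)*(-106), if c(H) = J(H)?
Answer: 1272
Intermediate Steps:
c(H) = H
c(-12)*(-106) = -12*(-106) = 1272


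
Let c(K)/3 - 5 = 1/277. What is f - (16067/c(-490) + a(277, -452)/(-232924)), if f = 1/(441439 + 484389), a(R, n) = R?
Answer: -59984445403208063/56041409933586 ≈ -1070.4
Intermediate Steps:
c(K) = 4158/277 (c(K) = 15 + 3/277 = 4158/277)
f = 1/925828 ≈ 1.0801e-6
f - (16067/c(-490) + a(277, -452)/(-232924)) = 1/925828 - (16067/(4158/277) + 277/(-232924)) = 1/925828 - (16067*(277/4158) + 277*(-1/232924)) = 1/925828 - (4450559/4158 - 277/232924) = 1/925828 - 1*518320426375/484248996 = 1/925828 - 518320426375/484248996 = -59984445403208063/56041409933586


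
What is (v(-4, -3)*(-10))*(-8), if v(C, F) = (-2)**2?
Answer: 320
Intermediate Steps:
v(C, F) = 4
(v(-4, -3)*(-10))*(-8) = (4*(-10))*(-8) = -40*(-8) = 320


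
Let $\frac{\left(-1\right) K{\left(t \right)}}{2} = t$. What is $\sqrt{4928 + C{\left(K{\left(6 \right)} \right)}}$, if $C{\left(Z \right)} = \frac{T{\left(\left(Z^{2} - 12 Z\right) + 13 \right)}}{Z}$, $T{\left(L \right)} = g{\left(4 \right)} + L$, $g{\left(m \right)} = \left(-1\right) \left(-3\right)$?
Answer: $\frac{2 \sqrt{11031}}{3} \approx 70.019$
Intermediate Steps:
$g{\left(m \right)} = 3$
$K{\left(t \right)} = - 2 t$
$T{\left(L \right)} = 3 + L$
$C{\left(Z \right)} = \frac{16 + Z^{2} - 12 Z}{Z}$ ($C{\left(Z \right)} = \frac{3 + \left(\left(Z^{2} - 12 Z\right) + 13\right)}{Z} = \frac{3 + \left(13 + Z^{2} - 12 Z\right)}{Z} = \frac{16 + Z^{2} - 12 Z}{Z}$)
$\sqrt{4928 + C{\left(K{\left(6 \right)} \right)}} = \sqrt{4928 - \left(24 + \frac{4}{3}\right)} = \sqrt{4928 - \frac{76}{3}} = \sqrt{\frac{14708}{3}} = \frac{2 \sqrt{11031}}{3}$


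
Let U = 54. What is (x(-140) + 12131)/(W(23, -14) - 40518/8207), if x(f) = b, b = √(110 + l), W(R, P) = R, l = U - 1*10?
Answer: 99559117/148243 + 8207*√154/148243 ≈ 672.28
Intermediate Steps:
l = 44 (l = 54 - 1*10 = 54 - 10 = 44)
b = √154 (b = √(110 + 44) = √154 ≈ 12.410)
x(f) = √154
(x(-140) + 12131)/(W(23, -14) - 40518/8207) = (√154 + 12131)/(23 - 40518/8207) = (12131 + √154)/(23 - 40518*1/8207) = (12131 + √154)/(23 - 40518/8207) = (12131 + √154)/(148243/8207) = (12131 + √154)*(8207/148243) = 99559117/148243 + 8207*√154/148243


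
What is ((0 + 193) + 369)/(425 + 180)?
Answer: 562/605 ≈ 0.92893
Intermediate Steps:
((0 + 193) + 369)/(425 + 180) = (193 + 369)/605 = 562*(1/605) = 562/605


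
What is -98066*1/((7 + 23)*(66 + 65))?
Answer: -49033/1965 ≈ -24.953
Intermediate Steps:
-98066*1/((7 + 23)*(66 + 65)) = -98066/(30*131) = -98066/3930 = -98066*1/3930 = -49033/1965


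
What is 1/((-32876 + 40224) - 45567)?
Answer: -1/38219 ≈ -2.6165e-5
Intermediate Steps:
1/((-32876 + 40224) - 45567) = 1/(7348 - 45567) = 1/(-38219) = -1/38219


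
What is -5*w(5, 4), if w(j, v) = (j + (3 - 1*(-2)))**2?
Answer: -500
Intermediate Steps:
w(j, v) = (5 + j)**2 (w(j, v) = (j + (3 + 2))**2 = (j + 5)**2 = (5 + j)**2)
-5*w(5, 4) = -5*(5 + 5)**2 = -5*10**2 = -5*100 = -500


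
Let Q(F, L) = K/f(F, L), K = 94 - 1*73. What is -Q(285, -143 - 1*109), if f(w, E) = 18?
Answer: -7/6 ≈ -1.1667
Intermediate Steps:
K = 21 (K = 94 - 73 = 21)
Q(F, L) = 7/6 (Q(F, L) = 21/18 = 21*(1/18) = 7/6)
-Q(285, -143 - 1*109) = -1*7/6 = -7/6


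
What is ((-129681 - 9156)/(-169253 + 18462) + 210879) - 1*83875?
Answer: 19151199001/150791 ≈ 1.2700e+5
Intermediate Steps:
((-129681 - 9156)/(-169253 + 18462) + 210879) - 1*83875 = (-138837/(-150791) + 210879) - 83875 = (-138837*(-1/150791) + 210879) - 83875 = (138837/150791 + 210879) - 83875 = 31798794126/150791 - 83875 = 19151199001/150791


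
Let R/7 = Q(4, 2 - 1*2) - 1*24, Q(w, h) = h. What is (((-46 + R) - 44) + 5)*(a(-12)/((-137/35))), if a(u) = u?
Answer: -106260/137 ≈ -775.62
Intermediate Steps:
R = -168 (R = 7*((2 - 1*2) - 1*24) = 7*((2 - 2) - 24) = 7*(0 - 24) = 7*(-24) = -168)
(((-46 + R) - 44) + 5)*(a(-12)/((-137/35))) = (((-46 - 168) - 44) + 5)*(-12/((-137/35))) = ((-214 - 44) + 5)*(-12/((-137*1/35))) = (-258 + 5)*(-12/(-137/35)) = -(-3036)*(-35)/137 = -253*420/137 = -106260/137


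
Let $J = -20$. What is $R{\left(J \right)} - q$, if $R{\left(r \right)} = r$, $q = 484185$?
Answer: $-484205$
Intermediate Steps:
$R{\left(J \right)} - q = -20 - 484185 = -484205$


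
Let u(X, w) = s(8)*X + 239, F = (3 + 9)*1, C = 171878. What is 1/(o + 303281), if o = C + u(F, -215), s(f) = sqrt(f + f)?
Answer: 1/475446 ≈ 2.1033e-6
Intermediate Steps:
s(f) = sqrt(2)*sqrt(f) (s(f) = sqrt(2*f) = sqrt(2)*sqrt(f))
F = 12 (F = 12*1 = 12)
u(X, w) = 239 + 4*X (u(X, w) = (sqrt(2)*sqrt(8))*X + 239 = (sqrt(2)*(2*sqrt(2)))*X + 239 = 4*X + 239 = 239 + 4*X)
o = 172165 (o = 171878 + (239 + 4*12) = 171878 + (239 + 48) = 171878 + 287 = 172165)
1/(o + 303281) = 1/(172165 + 303281) = 1/475446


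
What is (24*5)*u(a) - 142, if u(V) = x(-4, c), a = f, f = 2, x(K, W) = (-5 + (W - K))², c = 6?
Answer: 2858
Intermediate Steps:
x(K, W) = (-5 + W - K)²
a = 2
u(V) = 25 (u(V) = (5 - 4 - 1*6)² = (5 - 4 - 6)² = (-5)² = 25)
(24*5)*u(a) - 142 = (24*5)*25 - 142 = 120*25 - 142 = 3000 - 142 = 2858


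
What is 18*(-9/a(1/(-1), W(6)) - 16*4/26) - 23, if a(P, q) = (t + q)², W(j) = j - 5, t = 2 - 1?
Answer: -2803/26 ≈ -107.81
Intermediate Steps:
t = 1
W(j) = -5 + j
a(P, q) = (1 + q)²
18*(-9/a(1/(-1), W(6)) - 16*4/26) - 23 = 18*(-9/(1 + (-5 + 6))² - 16*4/26) - 23 = 18*(-9/(1 + 1)² - 64*1/26) - 23 = 18*(-9/(2²) - 32/13) - 23 = 18*(-9/4 - 32/13) - 23 = 18*(-245/52) - 23 = -2205/26 - 23 = -2803/26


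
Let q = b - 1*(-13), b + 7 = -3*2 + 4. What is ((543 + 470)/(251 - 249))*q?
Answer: 2026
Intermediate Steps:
b = -9 (b = -7 + (-3*2 + 4) = -7 + (-6 + 4) = -7 - 2 = -9)
q = 4 (q = -9 - 1*(-13) = -9 + 13 = 4)
((543 + 470)/(251 - 249))*q = ((543 + 470)/(251 - 249))*4 = (1013/2)*4 = 2026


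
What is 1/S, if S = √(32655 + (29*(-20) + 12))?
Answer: √32087/32087 ≈ 0.0055826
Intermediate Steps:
S = √32087 (S = √(32655 + (-580 + 12)) = √(32655 - 568) = √32087 ≈ 179.13)
1/S = 1/(√32087) = √32087/32087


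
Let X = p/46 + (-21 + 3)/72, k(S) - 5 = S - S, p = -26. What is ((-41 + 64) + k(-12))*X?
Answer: -525/23 ≈ -22.826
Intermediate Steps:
k(S) = 5 (k(S) = 5 + (S - S) = 5 + 0 = 5)
X = -75/92 (X = -26/46 + (-21 + 3)/72 = -26*1/46 - 18*1/72 = -13/23 - 1/4 = -75/92 ≈ -0.81522)
((-41 + 64) + k(-12))*X = ((-41 + 64) + 5)*(-75/92) = (23 + 5)*(-75/92) = 28*(-75/92) = -525/23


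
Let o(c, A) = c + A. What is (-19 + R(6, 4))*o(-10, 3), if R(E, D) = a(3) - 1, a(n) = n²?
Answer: 77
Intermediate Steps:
o(c, A) = A + c
R(E, D) = 8 (R(E, D) = 3² - 1 = 9 - 1 = 8)
(-19 + R(6, 4))*o(-10, 3) = (-19 + 8)*(3 - 10) = -11*(-7) = 77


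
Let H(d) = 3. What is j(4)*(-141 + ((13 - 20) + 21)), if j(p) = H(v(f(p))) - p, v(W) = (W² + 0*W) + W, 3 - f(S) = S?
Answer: 127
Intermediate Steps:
f(S) = 3 - S
v(W) = W + W² (v(W) = (W² + 0) + W = W² + W = W + W²)
j(p) = 3 - p
j(4)*(-141 + ((13 - 20) + 21)) = (3 - 1*4)*(-141 + ((13 - 20) + 21)) = (3 - 4)*(-141 + (-7 + 21)) = -(-141 + 14) = -1*(-127) = 127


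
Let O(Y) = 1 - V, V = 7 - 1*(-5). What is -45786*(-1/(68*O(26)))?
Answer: -22893/374 ≈ -61.211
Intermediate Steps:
V = 12 (V = 7 + 5 = 12)
O(Y) = -11 (O(Y) = 1 - 1*12 = 1 - 12 = -11)
-45786*(-1/(68*O(26))) = -45786/((-11*(-68))) = -45786/748 = -45786*1/748 = -22893/374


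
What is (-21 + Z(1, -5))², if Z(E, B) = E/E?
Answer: 400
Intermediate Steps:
Z(E, B) = 1
(-21 + Z(1, -5))² = (-21 + 1)² = (-20)² = 400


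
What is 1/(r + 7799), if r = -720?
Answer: 1/7079 ≈ 0.00014126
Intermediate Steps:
1/(r + 7799) = 1/(-720 + 7799) = 1/7079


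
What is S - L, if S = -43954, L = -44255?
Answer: 301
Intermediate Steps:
S - L = -43954 - 1*(-44255) = -43954 + 44255 = 301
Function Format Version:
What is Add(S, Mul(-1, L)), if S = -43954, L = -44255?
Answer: 301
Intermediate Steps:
Add(S, Mul(-1, L)) = Add(-43954, Mul(-1, -44255)) = Add(-43954, 44255) = 301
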